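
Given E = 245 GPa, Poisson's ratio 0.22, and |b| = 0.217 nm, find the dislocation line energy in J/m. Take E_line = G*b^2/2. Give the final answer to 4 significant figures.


Step 1: G = E / (2*(1+nu))
G = 245 / (2*(1+0.22)) = 100.41 GPa = 1.0041e+11 Pa
Step 2: E_line = G*b^2/2
b = 0.217 nm = 2.17e-10 m
E_line = 0.5 * 1.0041e+11 * (2.17e-10)^2 = 2.364e-09 J/m


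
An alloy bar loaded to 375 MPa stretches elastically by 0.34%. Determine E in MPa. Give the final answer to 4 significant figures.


E = sigma / epsilon
epsilon = 0.34% = 3.4e-03
E = 375 / 3.4e-03
E = 110300 MPa


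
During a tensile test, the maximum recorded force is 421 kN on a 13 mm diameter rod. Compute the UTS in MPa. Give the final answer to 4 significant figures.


A0 = pi*(d/2)^2 = pi*(13/2)^2 = 132.732 mm^2
UTS = F_max / A0 = 421*1000 / 132.732
UTS = 3172 MPa


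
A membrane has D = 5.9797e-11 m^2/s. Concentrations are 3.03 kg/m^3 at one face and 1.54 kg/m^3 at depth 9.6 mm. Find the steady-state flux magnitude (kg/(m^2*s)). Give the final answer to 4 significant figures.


J = -D * (dC/dx) = D * (C1 - C2) / dx
J = 5.9797e-11 * (3.03 - 1.54) / 9.6e-03
J = 9.281e-09 kg/(m^2*s)


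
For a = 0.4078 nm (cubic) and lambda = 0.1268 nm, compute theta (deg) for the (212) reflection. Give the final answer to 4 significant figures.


d = a / sqrt(h^2+k^2+l^2)
d = 0.4078 / sqrt(9) = 0.135933 nm
lambda = 2*d*sin(theta)  =>  sin(theta) = lambda / (2*d)
sin(theta) = 0.1268 / (2 * 0.135933) = 0.466405
theta = 27.8 deg


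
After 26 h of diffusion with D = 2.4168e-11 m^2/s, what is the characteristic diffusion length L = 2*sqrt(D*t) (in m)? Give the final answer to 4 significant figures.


t = 26 hr = 93600 s
Diffusion length = 2*sqrt(D*t)
= 2*sqrt(2.4168e-11 * 93600)
= 3.008e-03 m


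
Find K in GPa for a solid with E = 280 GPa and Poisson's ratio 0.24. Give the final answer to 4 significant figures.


K = E / (3*(1-2*nu))
K = 280 / (3*(1-2*0.24))
K = 179.5 GPa


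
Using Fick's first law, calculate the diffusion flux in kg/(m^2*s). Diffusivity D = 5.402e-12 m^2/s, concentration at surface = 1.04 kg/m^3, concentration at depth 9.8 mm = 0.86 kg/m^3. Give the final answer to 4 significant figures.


J = -D * (dC/dx) = D * (C1 - C2) / dx
J = 5.402e-12 * (1.04 - 0.86) / 9.8e-03
J = 9.922e-11 kg/(m^2*s)


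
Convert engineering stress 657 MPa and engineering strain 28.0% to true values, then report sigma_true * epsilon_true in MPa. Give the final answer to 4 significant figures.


sigma_true = sigma_eng * (1 + epsilon_eng)
sigma_true = 657 * (1 + 0.28) = 840.96 MPa
epsilon_true = ln(1 + epsilon_eng)
epsilon_true = ln(1 + 0.28) = 0.24686
sigma_true * epsilon_true = 840.96 * 0.24686 = 207.6 MPa


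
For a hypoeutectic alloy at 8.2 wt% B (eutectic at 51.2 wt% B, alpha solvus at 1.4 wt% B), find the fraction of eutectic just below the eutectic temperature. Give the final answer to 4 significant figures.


f_primary = (C_e - C0) / (C_e - C_alpha_max)
f_primary = (51.2 - 8.2) / (51.2 - 1.4)
f_primary = 0.863454
f_eutectic = 1 - 0.863454 = 0.1365


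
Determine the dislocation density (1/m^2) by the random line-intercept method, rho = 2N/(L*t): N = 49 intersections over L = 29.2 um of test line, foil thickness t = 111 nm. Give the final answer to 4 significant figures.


rho = 2N / (L * t)
L = 29.2 um = 2.92e-05 m, t = 111 nm = 1.11e-07 m
rho = 2 * 49 / (2.92e-05 * 1.11e-07)
rho = 3.024e+13 1/m^2


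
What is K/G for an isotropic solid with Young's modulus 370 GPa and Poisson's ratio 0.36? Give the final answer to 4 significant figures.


G = E / (2*(1+nu))
G = 370 / (2*(1+0.36)) = 136.029 GPa
K = E / (3*(1-2*nu))
K = 370 / (3*(1-2*0.36)) = 440.476 GPa
K/G = 440.476 / 136.029 = 3.238


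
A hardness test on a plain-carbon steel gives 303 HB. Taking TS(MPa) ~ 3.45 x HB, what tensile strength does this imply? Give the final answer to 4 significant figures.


TS (MPa) = 3.45 * HB
TS = 3.45 * 303
TS = 1045 MPa


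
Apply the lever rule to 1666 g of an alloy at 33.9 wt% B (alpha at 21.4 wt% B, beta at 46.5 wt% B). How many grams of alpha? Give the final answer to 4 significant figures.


f_alpha = (C_beta - C0) / (C_beta - C_alpha)
f_alpha = (46.5 - 33.9) / (46.5 - 21.4) = 0.501992
m_alpha = f_alpha * m_total = 0.501992 * 1666 = 836.3 g


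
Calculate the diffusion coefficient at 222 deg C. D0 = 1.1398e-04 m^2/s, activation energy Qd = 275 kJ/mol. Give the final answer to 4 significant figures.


D = D0 * exp(-Qd / (R*T))
T = 495.15 K
D = 1.1398e-04 * exp(-275e3 / (8.314 * 495.15))
D = 1.11e-33 m^2/s


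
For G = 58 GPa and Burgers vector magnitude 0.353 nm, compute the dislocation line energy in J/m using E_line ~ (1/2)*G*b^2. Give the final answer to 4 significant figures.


E = G*b^2/2
b = 0.353 nm = 3.53e-10 m
G = 58 GPa = 5.8e+10 Pa
E = 0.5 * 5.8e+10 * (3.53e-10)^2
E = 3.614e-09 J/m


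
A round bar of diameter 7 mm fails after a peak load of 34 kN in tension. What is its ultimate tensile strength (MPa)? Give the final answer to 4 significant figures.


A0 = pi*(d/2)^2 = pi*(7/2)^2 = 38.4845 mm^2
UTS = F_max / A0 = 34*1000 / 38.4845
UTS = 883.5 MPa


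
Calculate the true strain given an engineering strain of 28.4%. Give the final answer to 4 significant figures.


epsilon_true = ln(1 + epsilon_eng)
epsilon_true = ln(1 + 0.284)
epsilon_true = 0.25


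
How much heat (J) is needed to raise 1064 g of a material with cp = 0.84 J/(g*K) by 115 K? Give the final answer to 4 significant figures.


Q = m * cp * dT
Q = 1064 * 0.84 * 115
Q = 102800 J


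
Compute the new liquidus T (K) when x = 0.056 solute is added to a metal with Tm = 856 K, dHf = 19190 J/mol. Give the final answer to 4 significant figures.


dT = R*Tm^2*x / dHf
dT = 8.314 * 856^2 * 0.056 / 19190
dT = 17.7775 K
T_new = 856 - 17.7775 = 838.2 K


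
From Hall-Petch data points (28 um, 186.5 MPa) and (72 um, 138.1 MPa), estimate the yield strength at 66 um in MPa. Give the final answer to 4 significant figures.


sigma_y = sigma0 + k / sqrt(d)
1/sqrt(d1) = 1/sqrt(2.8e-05) = 188.982;  1/sqrt(d2) = 117.851
k = (sigma1 - sigma2) / (1/sqrt(d1) - 1/sqrt(d2)) = (186.5 - 138.1) / (188.982 - 117.851) = 0.680434 MPa*m^0.5
sigma0 = sigma1 - k/sqrt(d1) = 186.5 - 0.680434*188.982 = 57.9101 MPa
sigma_y(d3) = 57.9101 + 0.680434 / sqrt(6.6e-05) = 141.7 MPa


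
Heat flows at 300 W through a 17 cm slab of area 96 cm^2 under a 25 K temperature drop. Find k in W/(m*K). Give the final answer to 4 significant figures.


k = Q*L / (A*dT)
L = 0.17 m, A = 9.6e-03 m^2
k = 300 * 0.17 / (9.6e-03 * 25)
k = 212.5 W/(m*K)


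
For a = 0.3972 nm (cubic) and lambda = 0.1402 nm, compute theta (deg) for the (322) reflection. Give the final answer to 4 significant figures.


d = a / sqrt(h^2+k^2+l^2)
d = 0.3972 / sqrt(17) = 0.0963352 nm
lambda = 2*d*sin(theta)  =>  sin(theta) = lambda / (2*d)
sin(theta) = 0.1402 / (2 * 0.0963352) = 0.727668
theta = 46.69 deg


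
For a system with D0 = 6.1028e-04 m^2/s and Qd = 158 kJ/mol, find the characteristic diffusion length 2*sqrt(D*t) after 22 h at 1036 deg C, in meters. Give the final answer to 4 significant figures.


Step 1: D = D0 * exp(-Qd/(R*T))
T = 1309.15 K
D = 6.1028e-04 * exp(-158e3 / (8.314 * 1309.15)) = 3.028e-10 m^2/s
Step 2: L = 2*sqrt(D*t)
t = 22 h = 79200 s
L = 2*sqrt(3.028e-10 * 79200) = 9.794e-03 m


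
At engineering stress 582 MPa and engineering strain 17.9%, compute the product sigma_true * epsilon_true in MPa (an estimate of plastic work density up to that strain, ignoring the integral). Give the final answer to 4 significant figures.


sigma_true = sigma_eng * (1 + epsilon_eng)
sigma_true = 582 * (1 + 0.179) = 686.178 MPa
epsilon_true = ln(1 + epsilon_eng)
epsilon_true = ln(1 + 0.179) = 0.164667
sigma_true * epsilon_true = 686.178 * 0.164667 = 113 MPa


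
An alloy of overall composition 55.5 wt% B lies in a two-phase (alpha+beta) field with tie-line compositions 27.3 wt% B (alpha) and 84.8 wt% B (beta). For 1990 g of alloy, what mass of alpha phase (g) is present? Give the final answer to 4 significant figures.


f_alpha = (C_beta - C0) / (C_beta - C_alpha)
f_alpha = (84.8 - 55.5) / (84.8 - 27.3) = 0.509565
m_alpha = f_alpha * m_total = 0.509565 * 1990 = 1014 g


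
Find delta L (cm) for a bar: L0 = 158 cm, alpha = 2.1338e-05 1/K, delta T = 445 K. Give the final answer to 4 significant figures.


dL = L0 * alpha * dT
dL = 158 * 2.1338e-05 * 445
dL = 1.5 cm


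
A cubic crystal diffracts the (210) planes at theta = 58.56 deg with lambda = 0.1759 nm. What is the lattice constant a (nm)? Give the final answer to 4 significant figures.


d = lambda / (2*sin(theta))
d = 0.1759 / (2*sin(58.56 deg))
d = 0.103084 nm
a = d * sqrt(h^2+k^2+l^2) = 0.103084 * sqrt(5)
a = 0.2305 nm


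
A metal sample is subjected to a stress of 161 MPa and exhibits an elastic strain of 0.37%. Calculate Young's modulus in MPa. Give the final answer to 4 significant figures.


E = sigma / epsilon
epsilon = 0.37% = 3.7e-03
E = 161 / 3.7e-03
E = 43510 MPa


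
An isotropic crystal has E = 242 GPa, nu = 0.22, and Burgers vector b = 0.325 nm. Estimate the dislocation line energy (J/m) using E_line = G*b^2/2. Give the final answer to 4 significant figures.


Step 1: G = E / (2*(1+nu))
G = 242 / (2*(1+0.22)) = 99.1803 GPa = 9.91803e+10 Pa
Step 2: E_line = G*b^2/2
b = 0.325 nm = 3.25e-10 m
E_line = 0.5 * 9.91803e+10 * (3.25e-10)^2 = 5.238e-09 J/m


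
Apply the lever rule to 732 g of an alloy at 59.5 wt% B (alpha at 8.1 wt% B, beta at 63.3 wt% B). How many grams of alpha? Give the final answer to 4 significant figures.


f_alpha = (C_beta - C0) / (C_beta - C_alpha)
f_alpha = (63.3 - 59.5) / (63.3 - 8.1) = 0.0688406
m_alpha = f_alpha * m_total = 0.0688406 * 732 = 50.39 g


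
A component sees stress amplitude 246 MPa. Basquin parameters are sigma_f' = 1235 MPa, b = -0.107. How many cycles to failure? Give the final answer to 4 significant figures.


sigma_a = sigma_f' * (2*Nf)^b
2*Nf = (sigma_a / sigma_f')^(1/b)
2*Nf = (246 / 1235)^(1/-0.107)
2*Nf = 3.53912e+06
Nf = 1.77e+06 cycles


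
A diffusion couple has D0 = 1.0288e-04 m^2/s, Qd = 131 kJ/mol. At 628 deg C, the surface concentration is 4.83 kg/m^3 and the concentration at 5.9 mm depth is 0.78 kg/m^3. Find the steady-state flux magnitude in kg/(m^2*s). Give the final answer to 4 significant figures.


Step 1: D = D0 * exp(-Qd/(R*T))
T = 628 + 273.15 = 901.15 K
D = 1.0288e-04 * exp(-131e3 / (8.314 * 901.15)) = 2.62251e-12 m^2/s
Step 2: J = D * (C1 - C2) / dx
J = 2.62251e-12 * (4.83 - 0.78) / 5.9e-03
J = 1.8e-09 kg/(m^2*s)


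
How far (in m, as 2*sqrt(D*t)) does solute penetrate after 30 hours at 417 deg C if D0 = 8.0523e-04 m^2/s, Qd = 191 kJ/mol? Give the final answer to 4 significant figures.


Step 1: D = D0 * exp(-Qd/(R*T))
T = 690.15 K
D = 8.0523e-04 * exp(-191e3 / (8.314 * 690.15)) = 2.8144e-18 m^2/s
Step 2: L = 2*sqrt(D*t)
t = 30 h = 108000 s
L = 2*sqrt(2.8144e-18 * 108000) = 1.103e-06 m


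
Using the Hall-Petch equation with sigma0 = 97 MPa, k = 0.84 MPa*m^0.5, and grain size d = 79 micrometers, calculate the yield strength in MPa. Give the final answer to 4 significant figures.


sigma_y = sigma0 + k / sqrt(d)
d = 79 um = 7.9e-05 m
sigma_y = 97 + 0.84 / sqrt(7.9e-05)
sigma_y = 191.5 MPa


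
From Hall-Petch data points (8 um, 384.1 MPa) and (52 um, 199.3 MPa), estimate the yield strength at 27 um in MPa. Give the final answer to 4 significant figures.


sigma_y = sigma0 + k / sqrt(d)
1/sqrt(d1) = 1/sqrt(8e-06) = 353.553;  1/sqrt(d2) = 138.675
k = (sigma1 - sigma2) / (1/sqrt(d1) - 1/sqrt(d2)) = (384.1 - 199.3) / (353.553 - 138.675) = 0.860022 MPa*m^0.5
sigma0 = sigma1 - k/sqrt(d1) = 384.1 - 0.860022*353.553 = 80.0365 MPa
sigma_y(d3) = 80.0365 + 0.860022 / sqrt(2.7e-05) = 245.5 MPa


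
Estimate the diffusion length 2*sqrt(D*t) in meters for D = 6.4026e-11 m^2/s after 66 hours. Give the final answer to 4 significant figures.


t = 66 hr = 237600 s
Diffusion length = 2*sqrt(D*t)
= 2*sqrt(6.4026e-11 * 237600)
= 7.801e-03 m


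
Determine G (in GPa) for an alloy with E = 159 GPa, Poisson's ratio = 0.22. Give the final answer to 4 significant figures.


G = E / (2*(1+nu))
G = 159 / (2*(1+0.22))
G = 65.16 GPa


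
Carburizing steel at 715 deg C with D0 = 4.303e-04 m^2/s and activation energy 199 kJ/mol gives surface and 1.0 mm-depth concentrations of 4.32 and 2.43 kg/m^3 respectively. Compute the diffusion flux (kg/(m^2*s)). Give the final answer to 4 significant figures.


Step 1: D = D0 * exp(-Qd/(R*T))
T = 715 + 273.15 = 988.15 K
D = 4.303e-04 * exp(-199e3 / (8.314 * 988.15)) = 1.3003e-14 m^2/s
Step 2: J = D * (C1 - C2) / dx
J = 1.3003e-14 * (4.32 - 2.43) / 1e-03
J = 2.458e-11 kg/(m^2*s)


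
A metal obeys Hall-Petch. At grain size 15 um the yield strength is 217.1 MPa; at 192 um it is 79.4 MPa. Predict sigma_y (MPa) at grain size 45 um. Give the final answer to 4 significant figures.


sigma_y = sigma0 + k / sqrt(d)
1/sqrt(d1) = 1/sqrt(1.5e-05) = 258.199;  1/sqrt(d2) = 72.1688
k = (sigma1 - sigma2) / (1/sqrt(d1) - 1/sqrt(d2)) = (217.1 - 79.4) / (258.199 - 72.1688) = 0.740203 MPa*m^0.5
sigma0 = sigma1 - k/sqrt(d1) = 217.1 - 0.740203*258.199 = 25.9805 MPa
sigma_y(d3) = 25.9805 + 0.740203 / sqrt(4.5e-05) = 136.3 MPa


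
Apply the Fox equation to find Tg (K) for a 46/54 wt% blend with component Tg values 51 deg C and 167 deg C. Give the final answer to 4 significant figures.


1/Tg = w1/Tg1 + w2/Tg2 (in Kelvin)
Tg1 = 324.15 K, Tg2 = 440.15 K
1/Tg = 0.46/324.15 + 0.54/440.15
Tg = 377.9 K


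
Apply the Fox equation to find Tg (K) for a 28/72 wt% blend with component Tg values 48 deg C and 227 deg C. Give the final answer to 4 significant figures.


1/Tg = w1/Tg1 + w2/Tg2 (in Kelvin)
Tg1 = 321.15 K, Tg2 = 500.15 K
1/Tg = 0.28/321.15 + 0.72/500.15
Tg = 432.6 K


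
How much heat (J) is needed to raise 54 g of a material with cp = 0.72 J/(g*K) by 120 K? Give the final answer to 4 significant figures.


Q = m * cp * dT
Q = 54 * 0.72 * 120
Q = 4666 J


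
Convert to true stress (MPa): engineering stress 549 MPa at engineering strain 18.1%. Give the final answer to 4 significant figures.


sigma_true = sigma_eng * (1 + epsilon_eng)
sigma_true = 549 * (1 + 0.181)
sigma_true = 648.4 MPa


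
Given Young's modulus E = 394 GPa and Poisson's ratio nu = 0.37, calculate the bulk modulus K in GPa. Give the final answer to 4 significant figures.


K = E / (3*(1-2*nu))
K = 394 / (3*(1-2*0.37))
K = 505.1 GPa


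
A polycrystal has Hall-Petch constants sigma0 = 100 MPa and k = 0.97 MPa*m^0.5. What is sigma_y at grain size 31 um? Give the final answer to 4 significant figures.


sigma_y = sigma0 + k / sqrt(d)
d = 31 um = 3.1e-05 m
sigma_y = 100 + 0.97 / sqrt(3.1e-05)
sigma_y = 274.2 MPa


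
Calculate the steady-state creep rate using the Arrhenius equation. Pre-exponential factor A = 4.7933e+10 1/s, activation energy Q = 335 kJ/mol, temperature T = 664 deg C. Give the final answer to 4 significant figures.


rate = A * exp(-Q / (R*T))
T = 664 + 273.15 = 937.15 K
rate = 4.7933e+10 * exp(-335e3 / (8.314 * 937.15))
rate = 1.018e-08 1/s


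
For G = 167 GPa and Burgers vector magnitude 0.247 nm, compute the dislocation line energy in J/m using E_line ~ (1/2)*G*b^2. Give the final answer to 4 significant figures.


E = G*b^2/2
b = 0.247 nm = 2.47e-10 m
G = 167 GPa = 1.67e+11 Pa
E = 0.5 * 1.67e+11 * (2.47e-10)^2
E = 5.094e-09 J/m


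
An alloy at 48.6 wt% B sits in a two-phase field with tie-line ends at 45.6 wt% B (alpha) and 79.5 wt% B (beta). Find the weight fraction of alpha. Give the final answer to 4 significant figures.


f_alpha = (C_beta - C0) / (C_beta - C_alpha)
f_alpha = (79.5 - 48.6) / (79.5 - 45.6)
f_alpha = 0.9115


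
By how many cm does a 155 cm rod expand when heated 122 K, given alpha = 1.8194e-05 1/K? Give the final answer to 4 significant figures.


dL = L0 * alpha * dT
dL = 155 * 1.8194e-05 * 122
dL = 0.344 cm


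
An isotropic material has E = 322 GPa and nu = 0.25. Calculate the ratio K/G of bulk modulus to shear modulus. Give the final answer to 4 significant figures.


G = E / (2*(1+nu))
G = 322 / (2*(1+0.25)) = 128.8 GPa
K = E / (3*(1-2*nu))
K = 322 / (3*(1-2*0.25)) = 214.667 GPa
K/G = 214.667 / 128.8 = 1.667


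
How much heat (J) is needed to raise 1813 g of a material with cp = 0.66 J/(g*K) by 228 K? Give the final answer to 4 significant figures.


Q = m * cp * dT
Q = 1813 * 0.66 * 228
Q = 272800 J


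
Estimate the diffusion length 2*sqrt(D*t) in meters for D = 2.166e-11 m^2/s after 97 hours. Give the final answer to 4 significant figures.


t = 97 hr = 349200 s
Diffusion length = 2*sqrt(D*t)
= 2*sqrt(2.166e-11 * 349200)
= 5.5e-03 m


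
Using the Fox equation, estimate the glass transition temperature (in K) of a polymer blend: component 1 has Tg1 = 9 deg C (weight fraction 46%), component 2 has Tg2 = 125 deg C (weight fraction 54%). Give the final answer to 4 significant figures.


1/Tg = w1/Tg1 + w2/Tg2 (in Kelvin)
Tg1 = 282.15 K, Tg2 = 398.15 K
1/Tg = 0.46/282.15 + 0.54/398.15
Tg = 334.8 K


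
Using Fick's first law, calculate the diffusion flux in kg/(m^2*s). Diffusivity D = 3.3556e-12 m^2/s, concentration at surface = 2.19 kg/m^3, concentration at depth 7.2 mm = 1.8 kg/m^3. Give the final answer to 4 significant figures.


J = -D * (dC/dx) = D * (C1 - C2) / dx
J = 3.3556e-12 * (2.19 - 1.8) / 7.2e-03
J = 1.818e-10 kg/(m^2*s)


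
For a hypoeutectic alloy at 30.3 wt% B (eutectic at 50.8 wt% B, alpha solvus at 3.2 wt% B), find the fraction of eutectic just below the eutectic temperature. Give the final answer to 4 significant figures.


f_primary = (C_e - C0) / (C_e - C_alpha_max)
f_primary = (50.8 - 30.3) / (50.8 - 3.2)
f_primary = 0.430672
f_eutectic = 1 - 0.430672 = 0.5693


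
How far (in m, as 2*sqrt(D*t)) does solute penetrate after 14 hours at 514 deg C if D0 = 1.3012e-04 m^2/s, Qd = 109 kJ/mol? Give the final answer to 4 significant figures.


Step 1: D = D0 * exp(-Qd/(R*T))
T = 787.15 K
D = 1.3012e-04 * exp(-109e3 / (8.314 * 787.15)) = 7.60205e-12 m^2/s
Step 2: L = 2*sqrt(D*t)
t = 14 h = 50400 s
L = 2*sqrt(7.60205e-12 * 50400) = 1.238e-03 m


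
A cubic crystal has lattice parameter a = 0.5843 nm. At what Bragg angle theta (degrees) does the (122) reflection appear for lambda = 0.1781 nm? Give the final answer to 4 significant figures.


d = a / sqrt(h^2+k^2+l^2)
d = 0.5843 / sqrt(9) = 0.194767 nm
lambda = 2*d*sin(theta)  =>  sin(theta) = lambda / (2*d)
sin(theta) = 0.1781 / (2 * 0.194767) = 0.457214
theta = 27.21 deg


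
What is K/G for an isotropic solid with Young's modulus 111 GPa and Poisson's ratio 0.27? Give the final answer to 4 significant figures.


G = E / (2*(1+nu))
G = 111 / (2*(1+0.27)) = 43.7008 GPa
K = E / (3*(1-2*nu))
K = 111 / (3*(1-2*0.27)) = 80.4348 GPa
K/G = 80.4348 / 43.7008 = 1.841


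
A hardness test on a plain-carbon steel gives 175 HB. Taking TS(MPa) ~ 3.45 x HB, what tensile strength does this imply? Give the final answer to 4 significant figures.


TS (MPa) = 3.45 * HB
TS = 3.45 * 175
TS = 603.8 MPa


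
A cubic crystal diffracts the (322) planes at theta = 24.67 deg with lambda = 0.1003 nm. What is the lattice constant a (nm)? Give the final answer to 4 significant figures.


d = lambda / (2*sin(theta))
d = 0.1003 / (2*sin(24.67 deg))
d = 0.120151 nm
a = d * sqrt(h^2+k^2+l^2) = 0.120151 * sqrt(17)
a = 0.4954 nm


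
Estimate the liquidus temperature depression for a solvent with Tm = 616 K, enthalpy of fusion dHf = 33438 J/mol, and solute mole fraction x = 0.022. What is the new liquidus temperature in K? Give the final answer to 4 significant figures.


dT = R*Tm^2*x / dHf
dT = 8.314 * 616^2 * 0.022 / 33438
dT = 2.07565 K
T_new = 616 - 2.07565 = 613.9 K


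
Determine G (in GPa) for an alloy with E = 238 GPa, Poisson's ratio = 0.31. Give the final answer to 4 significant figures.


G = E / (2*(1+nu))
G = 238 / (2*(1+0.31))
G = 90.84 GPa


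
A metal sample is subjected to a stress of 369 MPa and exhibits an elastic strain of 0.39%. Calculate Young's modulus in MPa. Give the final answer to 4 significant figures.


E = sigma / epsilon
epsilon = 0.39% = 3.9e-03
E = 369 / 3.9e-03
E = 94620 MPa


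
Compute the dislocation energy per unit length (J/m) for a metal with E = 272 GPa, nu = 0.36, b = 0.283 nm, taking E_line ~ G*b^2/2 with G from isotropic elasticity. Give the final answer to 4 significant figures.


Step 1: G = E / (2*(1+nu))
G = 272 / (2*(1+0.36)) = 100 GPa = 1e+11 Pa
Step 2: E_line = G*b^2/2
b = 0.283 nm = 2.83e-10 m
E_line = 0.5 * 1e+11 * (2.83e-10)^2 = 4.004e-09 J/m


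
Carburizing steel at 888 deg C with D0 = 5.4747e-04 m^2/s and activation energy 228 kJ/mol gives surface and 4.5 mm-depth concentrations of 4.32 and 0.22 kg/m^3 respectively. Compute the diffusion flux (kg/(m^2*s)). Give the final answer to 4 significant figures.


Step 1: D = D0 * exp(-Qd/(R*T))
T = 888 + 273.15 = 1161.15 K
D = 5.4747e-04 * exp(-228e3 / (8.314 * 1161.15)) = 3.02935e-14 m^2/s
Step 2: J = D * (C1 - C2) / dx
J = 3.02935e-14 * (4.32 - 0.22) / 4.5e-03
J = 2.76e-11 kg/(m^2*s)


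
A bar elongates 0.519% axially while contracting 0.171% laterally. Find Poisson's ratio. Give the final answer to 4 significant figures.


nu = -epsilon_lat / epsilon_axial
Lateral strain is contraction (negative), so using magnitudes:
nu = 0.171 / 0.519
nu = 0.3295


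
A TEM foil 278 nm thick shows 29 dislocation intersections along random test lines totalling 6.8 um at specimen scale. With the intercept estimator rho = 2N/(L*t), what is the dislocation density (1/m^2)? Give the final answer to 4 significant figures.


rho = 2N / (L * t)
L = 6.8 um = 6.8e-06 m, t = 278 nm = 2.78e-07 m
rho = 2 * 29 / (6.8e-06 * 2.78e-07)
rho = 3.068e+13 1/m^2


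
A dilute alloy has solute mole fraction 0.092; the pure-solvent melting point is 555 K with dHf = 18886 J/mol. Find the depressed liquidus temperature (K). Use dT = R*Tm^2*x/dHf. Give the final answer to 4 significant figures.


dT = R*Tm^2*x / dHf
dT = 8.314 * 555^2 * 0.092 / 18886
dT = 12.4751 K
T_new = 555 - 12.4751 = 542.5 K


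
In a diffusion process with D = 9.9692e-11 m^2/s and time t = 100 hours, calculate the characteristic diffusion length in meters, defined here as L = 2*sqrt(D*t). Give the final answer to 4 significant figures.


t = 100 hr = 360000 s
Diffusion length = 2*sqrt(D*t)
= 2*sqrt(9.9692e-11 * 360000)
= 0.01198 m


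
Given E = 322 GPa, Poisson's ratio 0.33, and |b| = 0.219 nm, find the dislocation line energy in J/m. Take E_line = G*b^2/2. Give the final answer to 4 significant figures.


Step 1: G = E / (2*(1+nu))
G = 322 / (2*(1+0.33)) = 121.053 GPa = 1.21053e+11 Pa
Step 2: E_line = G*b^2/2
b = 0.219 nm = 2.19e-10 m
E_line = 0.5 * 1.21053e+11 * (2.19e-10)^2 = 2.903e-09 J/m


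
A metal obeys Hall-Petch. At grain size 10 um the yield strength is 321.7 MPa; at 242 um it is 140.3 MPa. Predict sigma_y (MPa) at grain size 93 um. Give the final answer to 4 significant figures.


sigma_y = sigma0 + k / sqrt(d)
1/sqrt(d1) = 1/sqrt(1e-05) = 316.228;  1/sqrt(d2) = 64.2824
k = (sigma1 - sigma2) / (1/sqrt(d1) - 1/sqrt(d2)) = (321.7 - 140.3) / (316.228 - 64.2824) = 0.719997 MPa*m^0.5
sigma0 = sigma1 - k/sqrt(d1) = 321.7 - 0.719997*316.228 = 94.0168 MPa
sigma_y(d3) = 94.0168 + 0.719997 / sqrt(9.3e-05) = 168.7 MPa


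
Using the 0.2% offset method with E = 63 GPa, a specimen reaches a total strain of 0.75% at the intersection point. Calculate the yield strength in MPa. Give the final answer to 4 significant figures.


Offset strain = 0.002
Elastic strain at yield = total_strain - offset = 7.5e-03 - 0.002 = 5.5e-03
sigma_y = E * elastic_strain = 63000 * 5.5e-03
sigma_y = 346.5 MPa


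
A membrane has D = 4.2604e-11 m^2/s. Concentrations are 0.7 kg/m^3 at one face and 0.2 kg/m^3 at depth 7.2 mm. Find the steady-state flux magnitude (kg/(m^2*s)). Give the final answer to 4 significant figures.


J = -D * (dC/dx) = D * (C1 - C2) / dx
J = 4.2604e-11 * (0.7 - 0.2) / 7.2e-03
J = 2.959e-09 kg/(m^2*s)


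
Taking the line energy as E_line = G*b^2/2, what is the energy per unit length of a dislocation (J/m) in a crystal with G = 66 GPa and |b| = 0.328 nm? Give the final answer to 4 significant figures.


E = G*b^2/2
b = 0.328 nm = 3.28e-10 m
G = 66 GPa = 6.6e+10 Pa
E = 0.5 * 6.6e+10 * (3.28e-10)^2
E = 3.55e-09 J/m


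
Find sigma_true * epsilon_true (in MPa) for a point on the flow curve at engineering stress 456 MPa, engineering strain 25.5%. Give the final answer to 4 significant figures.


sigma_true = sigma_eng * (1 + epsilon_eng)
sigma_true = 456 * (1 + 0.255) = 572.28 MPa
epsilon_true = ln(1 + epsilon_eng)
epsilon_true = ln(1 + 0.255) = 0.227136
sigma_true * epsilon_true = 572.28 * 0.227136 = 130 MPa


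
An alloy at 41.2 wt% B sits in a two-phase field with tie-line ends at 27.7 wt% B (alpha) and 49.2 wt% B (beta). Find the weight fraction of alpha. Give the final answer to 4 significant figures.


f_alpha = (C_beta - C0) / (C_beta - C_alpha)
f_alpha = (49.2 - 41.2) / (49.2 - 27.7)
f_alpha = 0.3721


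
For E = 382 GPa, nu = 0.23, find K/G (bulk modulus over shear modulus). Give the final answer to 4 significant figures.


G = E / (2*(1+nu))
G = 382 / (2*(1+0.23)) = 155.285 GPa
K = E / (3*(1-2*nu))
K = 382 / (3*(1-2*0.23)) = 235.802 GPa
K/G = 235.802 / 155.285 = 1.519


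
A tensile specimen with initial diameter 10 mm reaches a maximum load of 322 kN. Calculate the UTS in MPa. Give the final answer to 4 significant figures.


A0 = pi*(d/2)^2 = pi*(10/2)^2 = 78.5398 mm^2
UTS = F_max / A0 = 322*1000 / 78.5398
UTS = 4100 MPa


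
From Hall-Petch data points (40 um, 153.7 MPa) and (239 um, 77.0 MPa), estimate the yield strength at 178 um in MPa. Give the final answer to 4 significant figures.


sigma_y = sigma0 + k / sqrt(d)
1/sqrt(d1) = 1/sqrt(4e-05) = 158.114;  1/sqrt(d2) = 64.6846
k = (sigma1 - sigma2) / (1/sqrt(d1) - 1/sqrt(d2)) = (153.7 - 77.0) / (158.114 - 64.6846) = 0.820942 MPa*m^0.5
sigma0 = sigma1 - k/sqrt(d1) = 153.7 - 0.820942*158.114 = 23.8977 MPa
sigma_y(d3) = 23.8977 + 0.820942 / sqrt(1.78e-04) = 85.43 MPa


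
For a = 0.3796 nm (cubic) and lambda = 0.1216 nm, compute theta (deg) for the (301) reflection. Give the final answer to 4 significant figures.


d = a / sqrt(h^2+k^2+l^2)
d = 0.3796 / sqrt(10) = 0.12004 nm
lambda = 2*d*sin(theta)  =>  sin(theta) = lambda / (2*d)
sin(theta) = 0.1216 / (2 * 0.12004) = 0.506498
theta = 30.43 deg


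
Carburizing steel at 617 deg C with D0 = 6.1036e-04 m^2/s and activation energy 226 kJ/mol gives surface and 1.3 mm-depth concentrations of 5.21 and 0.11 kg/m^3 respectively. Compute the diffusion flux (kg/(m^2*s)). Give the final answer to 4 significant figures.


Step 1: D = D0 * exp(-Qd/(R*T))
T = 617 + 273.15 = 890.15 K
D = 6.1036e-04 * exp(-226e3 / (8.314 * 890.15)) = 3.3363e-17 m^2/s
Step 2: J = D * (C1 - C2) / dx
J = 3.3363e-17 * (5.21 - 0.11) / 1.3e-03
J = 1.309e-13 kg/(m^2*s)


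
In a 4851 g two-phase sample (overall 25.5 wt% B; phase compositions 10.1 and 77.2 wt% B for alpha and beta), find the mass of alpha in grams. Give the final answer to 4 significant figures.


f_alpha = (C_beta - C0) / (C_beta - C_alpha)
f_alpha = (77.2 - 25.5) / (77.2 - 10.1) = 0.770492
m_alpha = f_alpha * m_total = 0.770492 * 4851 = 3738 g


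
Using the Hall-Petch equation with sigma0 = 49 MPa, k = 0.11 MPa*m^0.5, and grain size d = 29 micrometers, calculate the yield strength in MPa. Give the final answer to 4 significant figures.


sigma_y = sigma0 + k / sqrt(d)
d = 29 um = 2.9e-05 m
sigma_y = 49 + 0.11 / sqrt(2.9e-05)
sigma_y = 69.43 MPa


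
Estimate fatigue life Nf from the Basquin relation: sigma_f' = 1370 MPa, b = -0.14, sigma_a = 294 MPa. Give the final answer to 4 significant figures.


sigma_a = sigma_f' * (2*Nf)^b
2*Nf = (sigma_a / sigma_f')^(1/b)
2*Nf = (294 / 1370)^(1/-0.14)
2*Nf = 59442.2
Nf = 29720 cycles


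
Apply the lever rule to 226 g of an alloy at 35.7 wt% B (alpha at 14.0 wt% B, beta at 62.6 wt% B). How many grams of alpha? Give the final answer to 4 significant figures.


f_alpha = (C_beta - C0) / (C_beta - C_alpha)
f_alpha = (62.6 - 35.7) / (62.6 - 14.0) = 0.553498
m_alpha = f_alpha * m_total = 0.553498 * 226 = 125.1 g


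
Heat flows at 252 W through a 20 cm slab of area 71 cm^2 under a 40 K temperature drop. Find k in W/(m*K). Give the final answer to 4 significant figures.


k = Q*L / (A*dT)
L = 0.2 m, A = 7.1e-03 m^2
k = 252 * 0.2 / (7.1e-03 * 40)
k = 177.5 W/(m*K)


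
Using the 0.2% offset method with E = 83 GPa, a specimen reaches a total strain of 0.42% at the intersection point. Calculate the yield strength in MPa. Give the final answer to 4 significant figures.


Offset strain = 0.002
Elastic strain at yield = total_strain - offset = 4.2e-03 - 0.002 = 2.2e-03
sigma_y = E * elastic_strain = 83000 * 2.2e-03
sigma_y = 182.6 MPa


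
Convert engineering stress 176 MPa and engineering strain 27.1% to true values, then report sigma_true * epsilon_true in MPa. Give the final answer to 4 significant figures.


sigma_true = sigma_eng * (1 + epsilon_eng)
sigma_true = 176 * (1 + 0.271) = 223.696 MPa
epsilon_true = ln(1 + epsilon_eng)
epsilon_true = ln(1 + 0.271) = 0.239804
sigma_true * epsilon_true = 223.696 * 0.239804 = 53.64 MPa


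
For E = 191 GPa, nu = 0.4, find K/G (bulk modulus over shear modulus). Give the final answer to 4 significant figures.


G = E / (2*(1+nu))
G = 191 / (2*(1+0.4)) = 68.2143 GPa
K = E / (3*(1-2*nu))
K = 191 / (3*(1-2*0.4)) = 318.333 GPa
K/G = 318.333 / 68.2143 = 4.667


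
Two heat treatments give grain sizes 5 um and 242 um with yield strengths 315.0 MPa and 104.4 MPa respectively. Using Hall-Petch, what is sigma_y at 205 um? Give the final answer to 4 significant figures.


sigma_y = sigma0 + k / sqrt(d)
1/sqrt(d1) = 1/sqrt(5e-06) = 447.214;  1/sqrt(d2) = 64.2824
k = (sigma1 - sigma2) / (1/sqrt(d1) - 1/sqrt(d2)) = (315.0 - 104.4) / (447.214 - 64.2824) = 0.549968 MPa*m^0.5
sigma0 = sigma1 - k/sqrt(d1) = 315.0 - 0.549968*447.214 = 69.0467 MPa
sigma_y(d3) = 69.0467 + 0.549968 / sqrt(2.05e-04) = 107.5 MPa


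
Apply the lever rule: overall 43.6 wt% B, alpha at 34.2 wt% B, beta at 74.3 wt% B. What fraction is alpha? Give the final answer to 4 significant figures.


f_alpha = (C_beta - C0) / (C_beta - C_alpha)
f_alpha = (74.3 - 43.6) / (74.3 - 34.2)
f_alpha = 0.7656


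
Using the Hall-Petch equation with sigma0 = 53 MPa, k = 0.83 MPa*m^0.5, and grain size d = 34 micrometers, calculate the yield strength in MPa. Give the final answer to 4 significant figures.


sigma_y = sigma0 + k / sqrt(d)
d = 34 um = 3.4e-05 m
sigma_y = 53 + 0.83 / sqrt(3.4e-05)
sigma_y = 195.3 MPa


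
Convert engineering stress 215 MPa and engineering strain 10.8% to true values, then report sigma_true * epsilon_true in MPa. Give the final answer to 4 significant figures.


sigma_true = sigma_eng * (1 + epsilon_eng)
sigma_true = 215 * (1 + 0.108) = 238.22 MPa
epsilon_true = ln(1 + epsilon_eng)
epsilon_true = ln(1 + 0.108) = 0.102557
sigma_true * epsilon_true = 238.22 * 0.102557 = 24.43 MPa


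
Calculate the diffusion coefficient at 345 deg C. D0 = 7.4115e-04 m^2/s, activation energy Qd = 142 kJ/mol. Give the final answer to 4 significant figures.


D = D0 * exp(-Qd / (R*T))
T = 618.15 K
D = 7.4115e-04 * exp(-142e3 / (8.314 * 618.15))
D = 7.417e-16 m^2/s


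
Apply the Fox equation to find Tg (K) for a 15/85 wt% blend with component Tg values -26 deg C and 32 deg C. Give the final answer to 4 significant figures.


1/Tg = w1/Tg1 + w2/Tg2 (in Kelvin)
Tg1 = 247.15 K, Tg2 = 305.15 K
1/Tg = 0.15/247.15 + 0.85/305.15
Tg = 294.8 K


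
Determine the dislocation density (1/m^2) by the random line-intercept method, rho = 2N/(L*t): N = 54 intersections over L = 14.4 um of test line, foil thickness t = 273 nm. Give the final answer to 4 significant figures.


rho = 2N / (L * t)
L = 14.4 um = 1.44e-05 m, t = 273 nm = 2.73e-07 m
rho = 2 * 54 / (1.44e-05 * 2.73e-07)
rho = 2.747e+13 1/m^2


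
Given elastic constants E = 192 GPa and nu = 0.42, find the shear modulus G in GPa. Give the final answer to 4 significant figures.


G = E / (2*(1+nu))
G = 192 / (2*(1+0.42))
G = 67.61 GPa


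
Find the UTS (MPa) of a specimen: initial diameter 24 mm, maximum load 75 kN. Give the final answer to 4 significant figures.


A0 = pi*(d/2)^2 = pi*(24/2)^2 = 452.389 mm^2
UTS = F_max / A0 = 75*1000 / 452.389
UTS = 165.8 MPa


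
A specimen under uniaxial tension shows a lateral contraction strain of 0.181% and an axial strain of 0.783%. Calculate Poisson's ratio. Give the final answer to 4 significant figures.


nu = -epsilon_lat / epsilon_axial
Lateral strain is contraction (negative), so using magnitudes:
nu = 0.181 / 0.783
nu = 0.2312


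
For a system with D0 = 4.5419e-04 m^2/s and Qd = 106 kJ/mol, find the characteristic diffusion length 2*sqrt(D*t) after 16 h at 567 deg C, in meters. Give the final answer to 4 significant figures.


Step 1: D = D0 * exp(-Qd/(R*T))
T = 840.15 K
D = 4.5419e-04 * exp(-106e3 / (8.314 * 840.15)) = 1.1659e-10 m^2/s
Step 2: L = 2*sqrt(D*t)
t = 16 h = 57600 s
L = 2*sqrt(1.1659e-10 * 57600) = 5.183e-03 m


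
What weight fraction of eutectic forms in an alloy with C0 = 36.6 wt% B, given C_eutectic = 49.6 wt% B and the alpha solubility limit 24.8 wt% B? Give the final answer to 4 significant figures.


f_primary = (C_e - C0) / (C_e - C_alpha_max)
f_primary = (49.6 - 36.6) / (49.6 - 24.8)
f_primary = 0.524194
f_eutectic = 1 - 0.524194 = 0.4758


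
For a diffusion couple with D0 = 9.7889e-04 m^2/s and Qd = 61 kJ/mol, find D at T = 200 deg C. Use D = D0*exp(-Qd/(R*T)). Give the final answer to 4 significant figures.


D = D0 * exp(-Qd / (R*T))
T = 473.15 K
D = 9.7889e-04 * exp(-61e3 / (8.314 * 473.15))
D = 1.804e-10 m^2/s


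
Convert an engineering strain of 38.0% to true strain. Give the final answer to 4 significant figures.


epsilon_true = ln(1 + epsilon_eng)
epsilon_true = ln(1 + 0.38)
epsilon_true = 0.3221


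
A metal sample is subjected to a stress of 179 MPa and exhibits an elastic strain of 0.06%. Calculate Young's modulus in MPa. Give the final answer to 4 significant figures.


E = sigma / epsilon
epsilon = 0.06% = 6e-04
E = 179 / 6e-04
E = 298300 MPa


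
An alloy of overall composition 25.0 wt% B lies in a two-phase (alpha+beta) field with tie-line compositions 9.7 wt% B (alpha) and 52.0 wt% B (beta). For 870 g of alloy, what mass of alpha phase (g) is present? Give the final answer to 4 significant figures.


f_alpha = (C_beta - C0) / (C_beta - C_alpha)
f_alpha = (52.0 - 25.0) / (52.0 - 9.7) = 0.638298
m_alpha = f_alpha * m_total = 0.638298 * 870 = 555.3 g


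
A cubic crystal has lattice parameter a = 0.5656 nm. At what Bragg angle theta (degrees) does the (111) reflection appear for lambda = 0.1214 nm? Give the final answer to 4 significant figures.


d = a / sqrt(h^2+k^2+l^2)
d = 0.5656 / sqrt(3) = 0.326549 nm
lambda = 2*d*sin(theta)  =>  sin(theta) = lambda / (2*d)
sin(theta) = 0.1214 / (2 * 0.326549) = 0.185883
theta = 10.71 deg


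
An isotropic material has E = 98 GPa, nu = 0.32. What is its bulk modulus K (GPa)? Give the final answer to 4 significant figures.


K = E / (3*(1-2*nu))
K = 98 / (3*(1-2*0.32))
K = 90.74 GPa


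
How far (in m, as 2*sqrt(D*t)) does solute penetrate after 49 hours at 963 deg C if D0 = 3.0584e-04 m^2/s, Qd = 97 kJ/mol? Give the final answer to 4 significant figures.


Step 1: D = D0 * exp(-Qd/(R*T))
T = 1236.15 K
D = 3.0584e-04 * exp(-97e3 / (8.314 * 1236.15)) = 2.43514e-08 m^2/s
Step 2: L = 2*sqrt(D*t)
t = 49 h = 176400 s
L = 2*sqrt(2.43514e-08 * 176400) = 0.1311 m


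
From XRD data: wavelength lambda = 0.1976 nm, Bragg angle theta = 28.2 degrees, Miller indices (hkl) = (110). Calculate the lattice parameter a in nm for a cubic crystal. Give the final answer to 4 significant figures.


d = lambda / (2*sin(theta))
d = 0.1976 / (2*sin(28.2 deg))
d = 0.209078 nm
a = d * sqrt(h^2+k^2+l^2) = 0.209078 * sqrt(2)
a = 0.2957 nm


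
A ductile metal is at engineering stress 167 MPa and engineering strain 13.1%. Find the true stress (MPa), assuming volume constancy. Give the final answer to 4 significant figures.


sigma_true = sigma_eng * (1 + epsilon_eng)
sigma_true = 167 * (1 + 0.131)
sigma_true = 188.9 MPa


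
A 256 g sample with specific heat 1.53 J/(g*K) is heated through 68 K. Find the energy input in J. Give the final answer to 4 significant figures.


Q = m * cp * dT
Q = 256 * 1.53 * 68
Q = 26630 J


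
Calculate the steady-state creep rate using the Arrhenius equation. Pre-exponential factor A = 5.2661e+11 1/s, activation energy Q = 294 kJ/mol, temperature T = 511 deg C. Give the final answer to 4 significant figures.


rate = A * exp(-Q / (R*T))
T = 511 + 273.15 = 784.15 K
rate = 5.2661e+11 * exp(-294e3 / (8.314 * 784.15))
rate = 1.369e-08 1/s


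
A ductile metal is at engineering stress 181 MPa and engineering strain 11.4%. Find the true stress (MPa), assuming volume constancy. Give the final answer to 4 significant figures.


sigma_true = sigma_eng * (1 + epsilon_eng)
sigma_true = 181 * (1 + 0.114)
sigma_true = 201.6 MPa


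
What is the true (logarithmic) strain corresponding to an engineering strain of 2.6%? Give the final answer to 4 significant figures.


epsilon_true = ln(1 + epsilon_eng)
epsilon_true = ln(1 + 0.026)
epsilon_true = 0.02567


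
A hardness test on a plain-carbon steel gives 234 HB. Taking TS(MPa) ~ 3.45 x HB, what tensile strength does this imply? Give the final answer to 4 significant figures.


TS (MPa) = 3.45 * HB
TS = 3.45 * 234
TS = 807.3 MPa


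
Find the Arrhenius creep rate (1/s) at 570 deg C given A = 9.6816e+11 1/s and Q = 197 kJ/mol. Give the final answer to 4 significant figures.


rate = A * exp(-Q / (R*T))
T = 570 + 273.15 = 843.15 K
rate = 9.6816e+11 * exp(-197e3 / (8.314 * 843.15))
rate = 0.604 1/s


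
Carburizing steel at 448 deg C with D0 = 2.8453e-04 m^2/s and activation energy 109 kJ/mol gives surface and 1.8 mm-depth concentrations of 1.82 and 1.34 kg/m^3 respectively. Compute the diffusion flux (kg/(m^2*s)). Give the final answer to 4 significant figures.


Step 1: D = D0 * exp(-Qd/(R*T))
T = 448 + 273.15 = 721.15 K
D = 2.8453e-04 * exp(-109e3 / (8.314 * 721.15)) = 3.62e-12 m^2/s
Step 2: J = D * (C1 - C2) / dx
J = 3.62e-12 * (1.82 - 1.34) / 1.8e-03
J = 9.653e-10 kg/(m^2*s)


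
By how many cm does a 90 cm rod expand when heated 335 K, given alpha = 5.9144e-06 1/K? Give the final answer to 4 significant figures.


dL = L0 * alpha * dT
dL = 90 * 5.9144e-06 * 335
dL = 0.1783 cm


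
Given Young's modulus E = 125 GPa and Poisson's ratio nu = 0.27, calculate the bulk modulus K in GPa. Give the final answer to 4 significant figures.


K = E / (3*(1-2*nu))
K = 125 / (3*(1-2*0.27))
K = 90.58 GPa


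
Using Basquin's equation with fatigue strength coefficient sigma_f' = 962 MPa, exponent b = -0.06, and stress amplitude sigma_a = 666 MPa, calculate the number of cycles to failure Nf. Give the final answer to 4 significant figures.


sigma_a = sigma_f' * (2*Nf)^b
2*Nf = (sigma_a / sigma_f')^(1/b)
2*Nf = (666 / 962)^(1/-0.06)
2*Nf = 458.861
Nf = 229.4 cycles


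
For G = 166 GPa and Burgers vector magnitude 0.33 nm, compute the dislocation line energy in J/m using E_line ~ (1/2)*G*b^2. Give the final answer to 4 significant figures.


E = G*b^2/2
b = 0.33 nm = 3.3e-10 m
G = 166 GPa = 1.66e+11 Pa
E = 0.5 * 1.66e+11 * (3.3e-10)^2
E = 9.039e-09 J/m


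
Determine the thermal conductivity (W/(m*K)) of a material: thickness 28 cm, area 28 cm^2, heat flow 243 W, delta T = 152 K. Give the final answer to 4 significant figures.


k = Q*L / (A*dT)
L = 0.28 m, A = 2.8e-03 m^2
k = 243 * 0.28 / (2.8e-03 * 152)
k = 159.9 W/(m*K)


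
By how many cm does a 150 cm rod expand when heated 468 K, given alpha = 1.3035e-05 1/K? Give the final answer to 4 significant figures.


dL = L0 * alpha * dT
dL = 150 * 1.3035e-05 * 468
dL = 0.9151 cm
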